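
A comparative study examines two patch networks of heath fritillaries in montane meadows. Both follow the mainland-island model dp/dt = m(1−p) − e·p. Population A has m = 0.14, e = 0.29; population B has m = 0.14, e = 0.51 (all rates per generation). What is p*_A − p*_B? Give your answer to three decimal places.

A: p*_A = m/(m+e) = 0.14/0.4300 = 0.3256.
B: p*_B = 0.14/0.6500 = 0.2154.
p*_A − p*_B = 0.3256 − 0.2154 = 0.1102.

0.110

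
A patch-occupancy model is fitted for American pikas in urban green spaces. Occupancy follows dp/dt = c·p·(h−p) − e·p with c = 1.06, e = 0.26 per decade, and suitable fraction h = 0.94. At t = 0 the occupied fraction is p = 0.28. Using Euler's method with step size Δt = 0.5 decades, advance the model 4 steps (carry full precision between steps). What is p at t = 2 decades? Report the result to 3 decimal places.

0.524

Update rule: p ← p + [c·p·(h−p) − e·p]·Δt with Δt = 0.5.
t = 0.5: p = 0.28000 + (+0.06154) = 0.34154
t = 1: p = 0.34154 + (+0.06393) = 0.40547
t = 1.5: p = 0.40547 + (+0.06216) = 0.46763
t = 2: p = 0.46763 + (+0.05628) = 0.52392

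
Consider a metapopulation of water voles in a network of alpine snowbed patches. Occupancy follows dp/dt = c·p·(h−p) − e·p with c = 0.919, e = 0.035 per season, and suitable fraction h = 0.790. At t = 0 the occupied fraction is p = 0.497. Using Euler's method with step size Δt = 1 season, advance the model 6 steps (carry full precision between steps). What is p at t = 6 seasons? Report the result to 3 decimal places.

Update rule: p ← p + [c·p·(h−p) − e·p]·Δt with Δt = 1.
t = 1: p = 0.49700 + (+0.11643) = 0.61343
t = 2: p = 0.61343 + (+0.07807) = 0.69150
t = 3: p = 0.69150 + (+0.03839) = 0.72989
t = 4: p = 0.72989 + (+0.01477) = 0.74466
t = 5: p = 0.74466 + (+0.00496) = 0.74963
t = 6: p = 0.74963 + (+0.00158) = 0.75120

0.751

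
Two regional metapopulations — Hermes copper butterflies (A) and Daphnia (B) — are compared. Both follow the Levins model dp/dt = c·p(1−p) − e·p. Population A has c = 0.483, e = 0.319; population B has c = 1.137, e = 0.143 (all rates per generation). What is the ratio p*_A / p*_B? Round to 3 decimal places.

0.388

A: p*_A = 1 − 0.319/0.483 = 0.3395.
B: p*_B = 1 − 0.143/1.137 = 0.8742.
p*_A / p*_B = 0.3395/0.8742 = 0.3884.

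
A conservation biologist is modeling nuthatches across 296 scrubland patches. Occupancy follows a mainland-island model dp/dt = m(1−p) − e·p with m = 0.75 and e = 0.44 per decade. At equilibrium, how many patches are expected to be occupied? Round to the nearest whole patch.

187

p* = m/(m+e) = 0.75/1.1900 = 0.6303.
Expected occupied patches = N × p* = 296 × 0.6303 = 186.55 ≈ 187.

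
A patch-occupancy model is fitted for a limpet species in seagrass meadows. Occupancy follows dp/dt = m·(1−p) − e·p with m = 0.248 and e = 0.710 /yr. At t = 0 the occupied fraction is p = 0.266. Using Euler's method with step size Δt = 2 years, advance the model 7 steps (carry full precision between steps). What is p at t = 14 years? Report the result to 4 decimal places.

Update rule: p ← p + [m·(1−p) − e·p]·Δt with Δt = 2.
p: 0.26600 → 0.25234  (Δp = -0.01366)
p: 0.25234 → 0.26485  (Δp = +0.01251)
p: 0.26485 → 0.25339  (Δp = -0.01146)
p: 0.25339 → 0.26389  (Δp = +0.01050)
p: 0.26389 → 0.25428  (Δp = -0.00961)
p: 0.25428 → 0.26308  (Δp = +0.00881)
p: 0.26308 → 0.25502  (Δp = -0.00807)

0.2550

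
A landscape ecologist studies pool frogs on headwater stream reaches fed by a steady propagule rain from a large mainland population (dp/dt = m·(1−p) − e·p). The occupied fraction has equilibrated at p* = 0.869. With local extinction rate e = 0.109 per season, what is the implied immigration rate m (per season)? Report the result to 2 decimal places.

0.72

At equilibrium m(1−p*) = e·p*, so m = e·p*/(1−p*).
m = 0.109 × 0.869 / 0.1310 = 0.0947/0.1310 = 0.7231.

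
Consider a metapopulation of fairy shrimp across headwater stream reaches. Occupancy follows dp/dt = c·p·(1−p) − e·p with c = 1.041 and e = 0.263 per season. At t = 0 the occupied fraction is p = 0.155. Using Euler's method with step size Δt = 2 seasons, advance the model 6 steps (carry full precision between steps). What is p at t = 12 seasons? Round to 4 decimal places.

Update rule: p ← p + [c·p·(1−p) − e·p]·Δt with Δt = 2.
p: 0.15500 → 0.34616  (Δp = +0.19116)
p: 0.34616 → 0.63531  (Δp = +0.28915)
p: 0.63531 → 0.78352  (Δp = +0.14821)
p: 0.78352 → 0.72453  (Δp = -0.05899)
p: 0.72453 → 0.75897  (Δp = +0.03443)
p: 0.75897 → 0.74062  (Δp = -0.01834)

0.7406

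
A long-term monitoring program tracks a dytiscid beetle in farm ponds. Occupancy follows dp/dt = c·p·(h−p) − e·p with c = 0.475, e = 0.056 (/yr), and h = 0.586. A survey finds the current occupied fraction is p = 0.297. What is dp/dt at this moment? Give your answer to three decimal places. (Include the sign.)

0.024

Colonization term: c·p·(h−p) = 0.475×0.297×0.2890 = 0.04077.
Extinction term: e·p = 0.01663.
dp/dt = 0.04077 − 0.01663 = 0.02414.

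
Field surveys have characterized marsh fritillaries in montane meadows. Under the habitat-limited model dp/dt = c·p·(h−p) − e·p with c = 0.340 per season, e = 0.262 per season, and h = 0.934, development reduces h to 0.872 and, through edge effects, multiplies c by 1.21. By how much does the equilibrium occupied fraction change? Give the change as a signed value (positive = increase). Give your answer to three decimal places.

0.072

Before: p* = h − e/c = 0.934 − 0.262/0.340 = 0.934 − 0.7706 = 0.1634.
After: c = 0.4114, e = 0.262, h = 0.872; p* = 0.872 − 0.262/0.4114 = 0.2352.
Δp* = 0.2352 − 0.1634 = +0.0717.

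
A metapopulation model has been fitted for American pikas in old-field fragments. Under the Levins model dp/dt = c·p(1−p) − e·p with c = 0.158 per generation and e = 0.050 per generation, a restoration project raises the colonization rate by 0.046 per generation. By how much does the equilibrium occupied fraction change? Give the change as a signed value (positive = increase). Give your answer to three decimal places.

Before: p* = 1 − 0.050/0.158 = 0.6835.
After the change, c = 0.204, e = 0.05, so p* = 1 − 0.05/0.204 = 0.7549.
Δp* = 0.7549 − 0.6835 = +0.0714.

0.071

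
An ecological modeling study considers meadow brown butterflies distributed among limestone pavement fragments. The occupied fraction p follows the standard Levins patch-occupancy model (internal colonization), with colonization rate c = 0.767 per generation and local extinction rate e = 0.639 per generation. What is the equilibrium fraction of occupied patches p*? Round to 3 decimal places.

0.167

Setting dp/dt = 0 and dividing through by p* gives c·(1−p*) = e.
So p* = 1 − e/c = 1 − 0.639/0.767 = 1 − 0.8331 = 0.1669.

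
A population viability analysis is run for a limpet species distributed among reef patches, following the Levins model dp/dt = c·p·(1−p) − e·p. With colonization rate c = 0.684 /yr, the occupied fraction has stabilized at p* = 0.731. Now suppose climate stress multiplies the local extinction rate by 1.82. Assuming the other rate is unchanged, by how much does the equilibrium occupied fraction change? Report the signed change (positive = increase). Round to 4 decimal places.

-0.2206

Balance c(1−p*) = e gives e = 0.684×(1 − 0.73100) = 0.18400.
New p* = 1 − e/c = 1 − 0.33488/0.68400 = 0.51041.
Δp* = 0.51041 − 0.73100 = -0.22059.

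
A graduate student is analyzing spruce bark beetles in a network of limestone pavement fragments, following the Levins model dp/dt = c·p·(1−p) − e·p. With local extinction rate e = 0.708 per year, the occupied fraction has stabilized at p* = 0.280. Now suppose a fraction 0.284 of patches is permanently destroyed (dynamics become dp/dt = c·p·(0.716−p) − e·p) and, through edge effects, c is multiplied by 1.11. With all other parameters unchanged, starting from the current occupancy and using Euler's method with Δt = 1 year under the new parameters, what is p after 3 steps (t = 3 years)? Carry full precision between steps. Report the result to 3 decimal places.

0.158

Balance c(1−p*) = e gives c = e/(1 − 0.28000) = 0.708/0.72000 = 0.98333.
Starting from p₀ = 0.28000; update p ← p + (dp/dt)·Δt with the new parameters.
step 1: Δp = -0.06499, p = 0.21501
step 2: Δp = -0.03465, p = 0.18036
step 3: Δp = -0.02225, p = 0.15811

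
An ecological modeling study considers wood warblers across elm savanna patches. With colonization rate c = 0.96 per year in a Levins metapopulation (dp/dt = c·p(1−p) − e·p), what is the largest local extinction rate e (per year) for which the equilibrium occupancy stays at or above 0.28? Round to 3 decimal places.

0.691

1 − e/c ≥ 0.28 ⇒ e ≤ c(1 − 0.28) = 0.96 × 0.7200.
e_max = 0.6912.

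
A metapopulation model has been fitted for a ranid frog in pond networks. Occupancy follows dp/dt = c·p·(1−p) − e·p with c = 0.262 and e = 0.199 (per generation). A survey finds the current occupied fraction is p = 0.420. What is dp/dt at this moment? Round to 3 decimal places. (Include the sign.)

Colonization term: c·p·(1−p) = 0.262×0.420×0.5800 = 0.06382.
Extinction term: e·p = 0.08358.
dp/dt = 0.06382 − 0.08358 = -0.01976.

-0.020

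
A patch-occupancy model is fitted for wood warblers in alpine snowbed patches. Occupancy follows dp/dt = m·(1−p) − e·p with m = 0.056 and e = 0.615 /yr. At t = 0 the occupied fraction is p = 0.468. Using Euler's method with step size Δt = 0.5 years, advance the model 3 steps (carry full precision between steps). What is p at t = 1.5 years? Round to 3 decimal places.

0.196

Update rule: p ← p + [m·(1−p) − e·p]·Δt with Δt = 0.5.
p: 0.46800 → 0.33899  (Δp = -0.12901)
p: 0.33899 → 0.25326  (Δp = -0.08573)
p: 0.25326 → 0.19629  (Δp = -0.05697)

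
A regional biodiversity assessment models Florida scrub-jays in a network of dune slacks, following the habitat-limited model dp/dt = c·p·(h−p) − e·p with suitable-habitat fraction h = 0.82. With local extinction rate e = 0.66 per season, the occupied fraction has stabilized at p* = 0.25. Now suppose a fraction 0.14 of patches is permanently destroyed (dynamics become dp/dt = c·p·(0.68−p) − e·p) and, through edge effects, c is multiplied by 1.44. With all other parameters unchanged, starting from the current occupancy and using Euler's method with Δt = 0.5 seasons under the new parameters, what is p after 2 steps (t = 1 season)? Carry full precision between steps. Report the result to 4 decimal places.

0.2629

Balance c(h−p*) = e gives c = e/(0.82 − 0.25000) = 0.66/0.57000 = 1.15789.
Starting from p₀ = 0.25000; update p ← p + (dp/dt)·Δt with the new parameters.
step 1: Δp = +0.00712, p = 0.25712
step 2: Δp = +0.00580, p = 0.26292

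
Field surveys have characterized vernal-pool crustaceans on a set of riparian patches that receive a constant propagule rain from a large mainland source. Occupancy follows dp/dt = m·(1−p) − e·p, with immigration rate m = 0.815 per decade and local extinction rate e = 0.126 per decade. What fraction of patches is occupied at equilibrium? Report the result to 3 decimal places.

At equilibrium the propagule rain into empty patches balances local extinction: m(1−p*) = e·p*.
p* = m/(m+e) = 0.815/(0.815+0.126) = 0.815/0.9410 = 0.8661.

0.866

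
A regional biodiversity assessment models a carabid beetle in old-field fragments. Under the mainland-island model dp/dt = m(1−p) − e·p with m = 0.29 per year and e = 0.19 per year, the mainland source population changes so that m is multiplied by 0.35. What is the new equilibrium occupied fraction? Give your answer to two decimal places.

Before: p* = 0.29/(0.29+0.19) = 0.6042.
After: m = 0.1015, e = 0.19; p* = 0.1015/0.2915 = 0.3482.

0.35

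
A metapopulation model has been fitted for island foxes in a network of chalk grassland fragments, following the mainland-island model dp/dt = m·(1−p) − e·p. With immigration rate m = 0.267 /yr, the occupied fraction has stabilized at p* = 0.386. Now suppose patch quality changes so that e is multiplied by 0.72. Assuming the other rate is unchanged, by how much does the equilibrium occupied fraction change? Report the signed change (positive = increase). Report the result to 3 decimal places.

0.080

Balance m(1−p*) = e·p* gives e = m(1−p*)/p* = 0.267×0.61400/0.38600 = 0.42471.
New p* = m/(m+e) = 0.26700/(0.26700+0.30579) = 0.46614.
Δp* = 0.46614 − 0.38600 = +0.08014.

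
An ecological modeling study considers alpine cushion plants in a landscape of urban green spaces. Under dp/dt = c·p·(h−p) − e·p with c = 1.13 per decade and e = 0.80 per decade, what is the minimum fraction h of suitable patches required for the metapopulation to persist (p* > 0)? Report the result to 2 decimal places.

0.71

p* = h − e/c is positive only when h > e/c.
h_min = e/c = 0.80/1.13 = 0.7080.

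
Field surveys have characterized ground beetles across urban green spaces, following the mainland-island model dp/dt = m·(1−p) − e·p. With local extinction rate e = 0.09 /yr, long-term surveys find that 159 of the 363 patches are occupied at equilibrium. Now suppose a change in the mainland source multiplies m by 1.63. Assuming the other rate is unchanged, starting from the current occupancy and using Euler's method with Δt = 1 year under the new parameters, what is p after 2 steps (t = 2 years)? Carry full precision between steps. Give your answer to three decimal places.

Observed p* = 159/363 = 0.43802.
Balance m(1−p*) = e·p* gives m = e·p*/(1−p*) = 0.09×0.43802/0.56198 = 0.07015.
Starting from p₀ = 0.43802; update p ← p + (dp/dt)·Δt with the new parameters.
t = 1: p = 0.43802 + (+0.02484) = 0.46285
t = 2: p = 0.46285 + (+0.01976) = 0.48261

0.483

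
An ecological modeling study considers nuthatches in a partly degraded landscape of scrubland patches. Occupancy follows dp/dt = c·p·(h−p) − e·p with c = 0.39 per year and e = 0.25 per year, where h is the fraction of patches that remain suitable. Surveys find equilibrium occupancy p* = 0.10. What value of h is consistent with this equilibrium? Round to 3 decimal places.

At equilibrium c(h−p*) = e, so h = p* + e/c.
h = 0.10 + 0.25/0.39 = 0.10 + 0.6410 = 0.7410.

0.741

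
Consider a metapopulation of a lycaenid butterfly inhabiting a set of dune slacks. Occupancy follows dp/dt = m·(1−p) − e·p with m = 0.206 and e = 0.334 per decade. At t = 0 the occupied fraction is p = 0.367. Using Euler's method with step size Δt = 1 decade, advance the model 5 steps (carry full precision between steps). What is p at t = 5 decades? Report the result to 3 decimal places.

0.381

Update rule: p ← p + [m·(1−p) − e·p]·Δt with Δt = 1.
t = 1: p = 0.36700 + (+0.00782) = 0.37482
t = 2: p = 0.37482 + (+0.00360) = 0.37842
t = 3: p = 0.37842 + (+0.00165) = 0.38007
t = 4: p = 0.38007 + (+0.00076) = 0.38083
t = 5: p = 0.38083 + (+0.00035) = 0.38118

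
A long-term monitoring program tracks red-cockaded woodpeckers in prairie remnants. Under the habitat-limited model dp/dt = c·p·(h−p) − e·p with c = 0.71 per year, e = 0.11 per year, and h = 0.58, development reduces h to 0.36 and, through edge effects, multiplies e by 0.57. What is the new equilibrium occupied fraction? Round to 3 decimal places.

0.272

Before: p* = h − e/c = 0.58 − 0.11/0.71 = 0.58 − 0.1549 = 0.4251.
After: c = 0.71, e = 0.0627, h = 0.36; p* = 0.36 − 0.0627/0.71 = 0.2717.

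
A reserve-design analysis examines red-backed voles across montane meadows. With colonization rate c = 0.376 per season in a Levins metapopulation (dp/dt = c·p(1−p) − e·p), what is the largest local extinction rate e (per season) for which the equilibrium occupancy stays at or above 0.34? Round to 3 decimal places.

0.248

1 − e/c ≥ 0.34 ⇒ e ≤ c(1 − 0.34) = 0.376 × 0.6600.
e_max = 0.2482.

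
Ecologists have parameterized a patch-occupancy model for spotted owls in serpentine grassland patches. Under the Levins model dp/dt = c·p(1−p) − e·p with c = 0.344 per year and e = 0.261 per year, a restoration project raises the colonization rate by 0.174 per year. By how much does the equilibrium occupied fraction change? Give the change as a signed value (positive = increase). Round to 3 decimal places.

0.255

Before: p* = 1 − 0.261/0.344 = 0.2413.
After the change, c = 0.518, e = 0.261, so p* = 1 − 0.261/0.518 = 0.4961.
Δp* = 0.4961 − 0.2413 = +0.2549.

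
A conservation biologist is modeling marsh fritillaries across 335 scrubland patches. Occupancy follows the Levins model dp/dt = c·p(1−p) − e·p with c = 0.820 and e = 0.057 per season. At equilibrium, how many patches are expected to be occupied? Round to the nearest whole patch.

312

p* = 1 − e/c = 1 − 0.057/0.820 = 0.9305.
Expected occupied patches = N × p* = 335 × 0.9305 = 311.71 ≈ 312.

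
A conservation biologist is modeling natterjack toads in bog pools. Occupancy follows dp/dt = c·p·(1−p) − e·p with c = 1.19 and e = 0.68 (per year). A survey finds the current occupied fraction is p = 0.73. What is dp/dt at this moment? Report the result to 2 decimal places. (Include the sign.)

-0.26

Colonization term: c·p·(1−p) = 1.19×0.73×0.2700 = 0.23455.
Extinction term: e·p = 0.49640.
dp/dt = 0.23455 − 0.49640 = -0.26185.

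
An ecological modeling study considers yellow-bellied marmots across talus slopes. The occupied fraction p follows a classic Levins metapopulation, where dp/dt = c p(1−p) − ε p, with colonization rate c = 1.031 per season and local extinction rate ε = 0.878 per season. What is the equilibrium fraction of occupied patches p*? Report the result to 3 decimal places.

Setting dp/dt = 0 and dividing through by p* gives c·(1−p*) = ε.
So p* = 1 − ε/c = 1 − 0.878/1.031 = 1 − 0.8516 = 0.1484.

0.148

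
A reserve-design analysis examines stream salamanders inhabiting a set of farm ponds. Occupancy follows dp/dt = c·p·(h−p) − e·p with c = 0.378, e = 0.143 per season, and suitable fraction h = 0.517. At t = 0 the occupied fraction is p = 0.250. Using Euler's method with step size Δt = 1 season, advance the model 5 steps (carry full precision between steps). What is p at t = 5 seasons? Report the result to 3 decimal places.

0.209

Update rule: p ← p + [c·p·(h−p) − e·p]·Δt with Δt = 1.
step 1: Δp = -0.01052, p = 0.23948
step 2: Δp = -0.00912, p = 0.23036
step 3: Δp = -0.00798, p = 0.22238
step 4: Δp = -0.00703, p = 0.21534
step 5: Δp = -0.00624, p = 0.20910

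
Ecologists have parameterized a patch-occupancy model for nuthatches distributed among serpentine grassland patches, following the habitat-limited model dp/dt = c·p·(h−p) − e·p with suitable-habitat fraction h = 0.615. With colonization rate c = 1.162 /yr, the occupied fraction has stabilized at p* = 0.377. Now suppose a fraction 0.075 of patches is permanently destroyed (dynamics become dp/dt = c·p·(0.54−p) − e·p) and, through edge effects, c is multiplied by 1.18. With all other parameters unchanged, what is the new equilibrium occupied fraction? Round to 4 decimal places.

Balance c(h−p*) = e gives e = 1.162×(0.615 − 0.37700) = 0.27656.
New p* = 0.54 − e/c = 0.54 − 0.27656/1.37116 = 0.33830.

0.3383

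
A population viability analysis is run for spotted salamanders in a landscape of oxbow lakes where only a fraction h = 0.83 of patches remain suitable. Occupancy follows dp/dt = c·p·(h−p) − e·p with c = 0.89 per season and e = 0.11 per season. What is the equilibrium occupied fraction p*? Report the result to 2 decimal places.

Setting dp/dt = 0 and dividing by p* gives c·(h−p*) = e.
So p* = h − e/c = 0.83 − 0.11/0.89 = 0.83 − 0.1236 = 0.7064.

0.71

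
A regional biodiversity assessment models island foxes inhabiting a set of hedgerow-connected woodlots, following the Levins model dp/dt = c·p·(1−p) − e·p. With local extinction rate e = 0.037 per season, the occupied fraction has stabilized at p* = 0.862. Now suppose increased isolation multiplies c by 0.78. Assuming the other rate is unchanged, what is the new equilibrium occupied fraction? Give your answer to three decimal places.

Balance c(1−p*) = e gives c = e/(1 − 0.86200) = 0.037/0.13800 = 0.26812.
New p* = 1 − e/c = 1 − 0.03700/0.20913 = 0.82308.

0.823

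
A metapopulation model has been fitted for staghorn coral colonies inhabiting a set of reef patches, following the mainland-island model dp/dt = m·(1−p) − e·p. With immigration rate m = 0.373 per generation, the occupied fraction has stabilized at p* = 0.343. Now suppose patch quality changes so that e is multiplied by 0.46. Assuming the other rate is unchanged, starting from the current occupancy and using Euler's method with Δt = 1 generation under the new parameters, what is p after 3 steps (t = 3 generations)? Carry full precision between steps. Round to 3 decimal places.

Balance m(1−p*) = e·p* gives e = m(1−p*)/p* = 0.373×0.65700/0.34300 = 0.71446.
Starting from p₀ = 0.34300; update p ← p + (dp/dt)·Δt with the new parameters.
p: 0.34300 → 0.47533  (Δp = +0.13233)
p: 0.47533 → 0.51481  (Δp = +0.03948)
p: 0.51481 → 0.52659  (Δp = +0.01178)

0.527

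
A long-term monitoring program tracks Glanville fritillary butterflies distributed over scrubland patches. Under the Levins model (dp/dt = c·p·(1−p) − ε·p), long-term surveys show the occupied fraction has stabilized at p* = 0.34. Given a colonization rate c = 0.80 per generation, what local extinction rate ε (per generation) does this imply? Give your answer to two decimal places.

0.53

At equilibrium c(1−p*) = ε.
ε = 0.80 × (1 − 0.34) = 0.80 × 0.6600 = 0.5280.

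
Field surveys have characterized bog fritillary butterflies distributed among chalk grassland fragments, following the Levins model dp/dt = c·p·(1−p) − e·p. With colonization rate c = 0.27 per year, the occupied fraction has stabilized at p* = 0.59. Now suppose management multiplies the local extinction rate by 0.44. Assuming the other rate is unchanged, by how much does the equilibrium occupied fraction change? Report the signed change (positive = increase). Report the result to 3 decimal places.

Balance c(1−p*) = e gives e = 0.27×(1 − 0.59000) = 0.11070.
New p* = 1 − e/c = 1 − 0.04871/0.27000 = 0.81959.
Δp* = 0.81959 − 0.59000 = +0.22959.

0.230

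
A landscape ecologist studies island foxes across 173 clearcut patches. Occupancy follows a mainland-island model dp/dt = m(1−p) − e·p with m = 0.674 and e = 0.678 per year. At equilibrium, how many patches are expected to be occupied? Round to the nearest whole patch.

86

p* = m/(m+e) = 0.674/1.3520 = 0.4985.
Expected occupied patches = N × p* = 173 × 0.4985 = 86.24 ≈ 86.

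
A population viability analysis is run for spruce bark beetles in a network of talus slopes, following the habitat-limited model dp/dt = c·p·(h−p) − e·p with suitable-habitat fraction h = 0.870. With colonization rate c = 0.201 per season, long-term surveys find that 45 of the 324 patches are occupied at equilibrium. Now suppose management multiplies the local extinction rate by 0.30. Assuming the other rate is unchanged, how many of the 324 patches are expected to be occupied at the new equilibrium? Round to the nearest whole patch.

Observed p* = 45/324 = 0.13889.
Balance c(h−p*) = e gives e = 0.201×(0.87 − 0.13889) = 0.14695.
New p* = 0.87 − e/c = 0.87 − 0.04408/0.20100 = 0.65070.
Expected occupied = 324 × 0.65070 = 210.83 ≈ 211.

211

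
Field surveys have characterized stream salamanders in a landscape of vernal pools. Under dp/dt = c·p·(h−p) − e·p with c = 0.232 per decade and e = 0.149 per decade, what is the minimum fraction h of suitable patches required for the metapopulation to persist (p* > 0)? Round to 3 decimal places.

p* = h − e/c is positive only when h > e/c.
h_min = e/c = 0.149/0.232 = 0.6422.

0.642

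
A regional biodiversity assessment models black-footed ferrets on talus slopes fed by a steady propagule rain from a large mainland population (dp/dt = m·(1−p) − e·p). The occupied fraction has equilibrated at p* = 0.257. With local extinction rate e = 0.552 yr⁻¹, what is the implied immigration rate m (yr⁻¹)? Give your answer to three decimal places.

At equilibrium m(1−p*) = e·p*, so m = e·p*/(1−p*).
m = 0.552 × 0.257 / 0.7430 = 0.1419/0.7430 = 0.1909.

0.191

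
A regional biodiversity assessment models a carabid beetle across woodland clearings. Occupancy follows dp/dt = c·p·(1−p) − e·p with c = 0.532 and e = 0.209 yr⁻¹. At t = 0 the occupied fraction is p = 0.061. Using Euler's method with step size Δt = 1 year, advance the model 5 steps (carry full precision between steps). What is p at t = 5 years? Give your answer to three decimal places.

0.199

Update rule: p ← p + [c·p·(1−p) − e·p]·Δt with Δt = 1.
step 1: Δp = +0.01772, p = 0.07872
step 2: Δp = +0.02213, p = 0.10085
step 3: Δp = +0.02716, p = 0.12802
step 4: Δp = +0.03263, p = 0.16065
step 5: Δp = +0.03816, p = 0.19881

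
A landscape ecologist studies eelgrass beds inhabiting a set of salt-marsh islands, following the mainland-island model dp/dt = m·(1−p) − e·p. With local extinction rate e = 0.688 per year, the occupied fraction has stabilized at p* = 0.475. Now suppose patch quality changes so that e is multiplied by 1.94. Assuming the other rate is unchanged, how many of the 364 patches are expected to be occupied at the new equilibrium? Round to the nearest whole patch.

Balance m(1−p*) = e·p* gives m = e·p*/(1−p*) = 0.688×0.47500/0.52500 = 0.62248.
New p* = m/(m+e) = 0.62248/(0.62248+1.33472) = 0.31805.
Expected occupied = 364 × 0.31805 = 115.77 ≈ 116.

116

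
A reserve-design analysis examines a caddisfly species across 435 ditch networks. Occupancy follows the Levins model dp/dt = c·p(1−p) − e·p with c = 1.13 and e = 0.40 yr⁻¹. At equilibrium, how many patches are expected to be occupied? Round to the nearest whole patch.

p* = 1 − e/c = 1 − 0.40/1.13 = 0.6460.
Expected occupied patches = N × p* = 435 × 0.6460 = 281.02 ≈ 281.

281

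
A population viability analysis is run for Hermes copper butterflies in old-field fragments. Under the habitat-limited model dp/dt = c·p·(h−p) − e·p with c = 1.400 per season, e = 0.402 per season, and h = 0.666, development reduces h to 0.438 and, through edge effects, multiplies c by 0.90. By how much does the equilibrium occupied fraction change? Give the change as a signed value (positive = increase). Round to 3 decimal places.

-0.260

Before: p* = h − e/c = 0.666 − 0.402/1.400 = 0.666 − 0.2871 = 0.3789.
After: c = 1.26, e = 0.402, h = 0.438; p* = 0.438 − 0.402/1.26 = 0.1190.
Δp* = 0.1190 − 0.3789 = -0.2599.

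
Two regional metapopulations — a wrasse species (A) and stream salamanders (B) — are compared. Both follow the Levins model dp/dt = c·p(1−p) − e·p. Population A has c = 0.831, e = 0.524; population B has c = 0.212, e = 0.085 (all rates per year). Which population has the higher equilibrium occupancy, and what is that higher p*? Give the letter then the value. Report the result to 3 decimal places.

B, 0.599

A: p*_A = 1 − 0.524/0.831 = 0.3694.
B: p*_B = 1 − 0.085/0.212 = 0.5991.
B is higher at 0.5991.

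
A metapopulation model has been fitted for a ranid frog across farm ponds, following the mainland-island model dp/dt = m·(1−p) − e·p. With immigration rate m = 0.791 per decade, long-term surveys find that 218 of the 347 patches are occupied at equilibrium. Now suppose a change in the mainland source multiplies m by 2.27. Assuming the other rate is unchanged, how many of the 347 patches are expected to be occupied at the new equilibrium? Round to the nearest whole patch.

275

Observed p* = 218/347 = 0.62824.
Balance m(1−p*) = e·p* gives e = m(1−p*)/p* = 0.791×0.37176/0.62824 = 0.46807.
New p* = m/(m+e) = 1.79557/(1.79557+0.46807) = 0.79322.
Expected occupied = 347 × 0.79322 = 275.25 ≈ 275.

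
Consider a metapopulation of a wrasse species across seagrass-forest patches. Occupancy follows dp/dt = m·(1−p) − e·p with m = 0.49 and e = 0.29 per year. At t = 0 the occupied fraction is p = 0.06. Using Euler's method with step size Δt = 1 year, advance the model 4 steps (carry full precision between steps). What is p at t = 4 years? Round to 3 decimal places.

0.627

Update rule: p ← p + [m·(1−p) − e·p]·Δt with Δt = 1.
  1  |  dp/dt·Δt = +0.443200  |  p_1 = 0.503200
  2  |  dp/dt·Δt = +0.097504  |  p_2 = 0.600704
  3  |  dp/dt·Δt = +0.021451  |  p_3 = 0.622155
  4  |  dp/dt·Δt = +0.004719  |  p_4 = 0.626874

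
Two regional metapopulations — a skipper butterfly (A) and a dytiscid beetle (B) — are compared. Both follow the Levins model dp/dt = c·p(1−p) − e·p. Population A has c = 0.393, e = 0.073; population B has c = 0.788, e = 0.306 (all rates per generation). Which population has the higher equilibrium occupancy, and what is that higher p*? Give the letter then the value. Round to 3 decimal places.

A, 0.814

A: p*_A = 1 − 0.073/0.393 = 0.8142.
B: p*_B = 1 − 0.306/0.788 = 0.6117.
A is higher at 0.8142.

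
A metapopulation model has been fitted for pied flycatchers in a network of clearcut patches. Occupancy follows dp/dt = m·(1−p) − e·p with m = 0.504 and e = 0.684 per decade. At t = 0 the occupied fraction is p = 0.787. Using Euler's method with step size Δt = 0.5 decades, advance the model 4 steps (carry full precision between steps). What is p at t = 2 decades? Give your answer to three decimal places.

0.434

Update rule: p ← p + [m·(1−p) − e·p]·Δt with Δt = 0.5.
  1  |  dp/dt·Δt = -0.215478  |  p_1 = 0.571522
  2  |  dp/dt·Δt = -0.087484  |  p_2 = 0.484038
  3  |  dp/dt·Δt = -0.035519  |  p_3 = 0.448519
  4  |  dp/dt·Δt = -0.014421  |  p_4 = 0.434099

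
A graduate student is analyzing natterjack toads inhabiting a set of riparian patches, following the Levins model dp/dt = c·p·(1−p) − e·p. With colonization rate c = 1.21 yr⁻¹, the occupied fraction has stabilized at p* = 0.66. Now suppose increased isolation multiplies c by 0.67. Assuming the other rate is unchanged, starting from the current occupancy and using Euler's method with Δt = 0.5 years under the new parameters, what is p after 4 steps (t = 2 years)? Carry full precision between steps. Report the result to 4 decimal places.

0.5468

Balance c(1−p*) = e gives e = 1.21×(1 − 0.66000) = 0.41140.
Starting from p₀ = 0.66000; update p ← p + (dp/dt)·Δt with the new parameters.
t = 0.5: p = 0.66000 + (-0.04480) = 0.61520
t = 1: p = 0.61520 + (-0.03059) = 0.58461
t = 1.5: p = 0.58461 + (-0.02182) = 0.56279
t = 2: p = 0.56279 + (-0.01603) = 0.54676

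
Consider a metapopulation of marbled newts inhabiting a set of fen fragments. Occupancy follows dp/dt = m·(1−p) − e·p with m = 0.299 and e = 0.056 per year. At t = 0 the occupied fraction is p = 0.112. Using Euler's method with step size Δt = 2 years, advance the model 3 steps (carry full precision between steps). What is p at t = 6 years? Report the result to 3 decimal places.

0.824

Update rule: p ← p + [m·(1−p) − e·p]·Δt with Δt = 2.
t = 2: p = 0.11200 + (+0.51848) = 0.63048
t = 4: p = 0.63048 + (+0.15036) = 0.78084
t = 6: p = 0.78084 + (+0.04360) = 0.82444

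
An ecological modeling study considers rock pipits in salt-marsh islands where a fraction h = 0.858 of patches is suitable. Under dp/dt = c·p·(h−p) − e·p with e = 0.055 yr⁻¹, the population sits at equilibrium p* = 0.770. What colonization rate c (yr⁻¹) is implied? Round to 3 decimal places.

0.625

At equilibrium c(h−p*) = e, so c = e/(h−p*).
c = 0.055/(0.858 − 0.770) = 0.055/0.0880 = 0.6250.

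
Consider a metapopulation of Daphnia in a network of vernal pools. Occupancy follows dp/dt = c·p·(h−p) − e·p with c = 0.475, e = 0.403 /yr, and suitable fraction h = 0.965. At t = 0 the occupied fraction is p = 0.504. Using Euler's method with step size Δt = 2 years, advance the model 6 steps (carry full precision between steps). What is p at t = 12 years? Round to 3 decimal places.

0.173

Update rule: p ← p + [c·p·(h−p) − e·p]·Δt with Δt = 2.
  1  |  dp/dt·Δt = -0.185497  |  p_1 = 0.318503
  2  |  dp/dt·Δt = -0.061098  |  p_2 = 0.257405
  3  |  dp/dt·Δt = -0.034437  |  p_3 = 0.222968
  4  |  dp/dt·Δt = -0.022535  |  p_4 = 0.200433
  5  |  dp/dt·Δt = -0.015967  |  p_5 = 0.184466
  6  |  dp/dt·Δt = -0.011897  |  p_6 = 0.172569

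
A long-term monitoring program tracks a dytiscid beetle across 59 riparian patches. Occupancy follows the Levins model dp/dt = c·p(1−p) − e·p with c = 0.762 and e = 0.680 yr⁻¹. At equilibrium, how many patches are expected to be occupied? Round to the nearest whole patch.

p* = 1 − e/c = 1 − 0.680/0.762 = 0.1076.
Expected occupied patches = N × p* = 59 × 0.1076 = 6.35 ≈ 6.

6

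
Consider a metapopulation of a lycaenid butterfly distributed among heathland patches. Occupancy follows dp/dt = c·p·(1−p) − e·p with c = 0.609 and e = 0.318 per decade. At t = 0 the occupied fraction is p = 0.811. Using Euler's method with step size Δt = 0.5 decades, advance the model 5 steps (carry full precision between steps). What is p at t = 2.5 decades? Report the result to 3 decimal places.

0.580

Update rule: p ← p + [c·p·(1−p) − e·p]·Δt with Δt = 0.5.
p: 0.81100 → 0.72872  (Δp = -0.08228)
p: 0.72872 → 0.67305  (Δp = -0.05567)
p: 0.67305 → 0.63304  (Δp = -0.04001)
p: 0.63304 → 0.60312  (Δp = -0.02992)
p: 0.60312 → 0.58011  (Δp = -0.02301)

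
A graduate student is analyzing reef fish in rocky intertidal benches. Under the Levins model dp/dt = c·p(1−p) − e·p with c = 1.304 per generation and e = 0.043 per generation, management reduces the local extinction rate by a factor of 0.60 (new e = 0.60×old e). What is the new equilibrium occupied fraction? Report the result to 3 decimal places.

Before: p* = 1 − 0.043/1.304 = 0.9670.
After the change, c = 1.304, e = 0.0258, so p* = 1 − 0.0258/1.304 = 0.9802.

0.980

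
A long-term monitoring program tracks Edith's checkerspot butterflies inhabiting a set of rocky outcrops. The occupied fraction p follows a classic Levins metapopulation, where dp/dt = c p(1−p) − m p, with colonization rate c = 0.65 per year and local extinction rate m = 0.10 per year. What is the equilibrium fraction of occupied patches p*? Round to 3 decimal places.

Setting dp/dt = 0 and dividing through by p* gives c·(1−p*) = m.
So p* = 1 − m/c = 1 − 0.10/0.65 = 1 − 0.1538 = 0.8462.

0.846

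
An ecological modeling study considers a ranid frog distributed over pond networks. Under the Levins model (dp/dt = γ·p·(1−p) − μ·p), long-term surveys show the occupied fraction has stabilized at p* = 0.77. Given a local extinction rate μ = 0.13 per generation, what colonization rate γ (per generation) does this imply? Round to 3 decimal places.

At equilibrium γ(1−p*) = μ, so γ = μ/(1−p*).
γ = 0.13/(1 − 0.77) = 0.13/0.2300 = 0.5652.

0.565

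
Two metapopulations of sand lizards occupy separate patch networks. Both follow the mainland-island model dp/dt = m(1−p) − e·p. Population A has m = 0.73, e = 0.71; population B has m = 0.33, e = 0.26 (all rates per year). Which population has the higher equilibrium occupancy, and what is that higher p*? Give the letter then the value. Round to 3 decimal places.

B, 0.559

A: p*_A = m/(m+e) = 0.73/1.4400 = 0.5069.
B: p*_B = 0.33/0.5900 = 0.5593.
B is higher at 0.5593.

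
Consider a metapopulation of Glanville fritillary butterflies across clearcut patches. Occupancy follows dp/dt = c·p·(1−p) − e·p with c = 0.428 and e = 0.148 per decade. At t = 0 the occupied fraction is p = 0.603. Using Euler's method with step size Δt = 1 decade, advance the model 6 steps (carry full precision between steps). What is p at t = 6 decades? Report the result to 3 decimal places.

Update rule: p ← p + [c·p·(1−p) − e·p]·Δt with Δt = 1.
t = 1: p = 0.60300 + (+0.01322) = 0.61622
t = 2: p = 0.61622 + (+0.01002) = 0.62623
t = 3: p = 0.62623 + (+0.00750) = 0.63373
t = 4: p = 0.63373 + (+0.00555) = 0.63929
t = 5: p = 0.63929 + (+0.00408) = 0.64337
t = 6: p = 0.64337 + (+0.00298) = 0.64635

0.646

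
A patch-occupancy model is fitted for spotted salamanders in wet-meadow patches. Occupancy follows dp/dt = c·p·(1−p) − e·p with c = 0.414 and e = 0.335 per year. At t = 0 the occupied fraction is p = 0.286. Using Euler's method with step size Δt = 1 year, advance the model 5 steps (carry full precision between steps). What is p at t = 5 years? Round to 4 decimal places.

Update rule: p ← p + [c·p·(1−p) − e·p]·Δt with Δt = 1.
p: 0.28600 → 0.27473  (Δp = -0.01127)
p: 0.27473 → 0.26519  (Δp = -0.00954)
p: 0.26519 → 0.25702  (Δp = -0.00816)
p: 0.25702 → 0.24998  (Δp = -0.00704)
p: 0.24998 → 0.24386  (Δp = -0.00612)

0.2439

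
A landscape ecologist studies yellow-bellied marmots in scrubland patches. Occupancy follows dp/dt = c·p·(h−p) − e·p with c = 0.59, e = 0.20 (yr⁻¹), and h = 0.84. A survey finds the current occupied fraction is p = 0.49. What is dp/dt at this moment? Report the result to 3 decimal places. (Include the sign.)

Colonization term: c·p·(h−p) = 0.59×0.49×0.3500 = 0.10118.
Extinction term: e·p = 0.09800.
dp/dt = 0.10118 − 0.09800 = 0.00318.

0.003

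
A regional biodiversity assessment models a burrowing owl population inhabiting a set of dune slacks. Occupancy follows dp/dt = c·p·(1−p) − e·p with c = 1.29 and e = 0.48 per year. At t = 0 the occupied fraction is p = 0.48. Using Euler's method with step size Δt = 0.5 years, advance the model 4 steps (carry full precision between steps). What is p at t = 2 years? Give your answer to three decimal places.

0.601

Update rule: p ← p + [c·p·(1−p) − e·p]·Δt with Δt = 0.5.
  1  |  dp/dt·Δt = +0.045792  |  p_1 = 0.525792
  2  |  dp/dt·Δt = +0.034631  |  p_2 = 0.560423
  3  |  dp/dt·Δt = +0.024394  |  p_3 = 0.584817
  4  |  dp/dt·Δt = +0.016254  |  p_4 = 0.601071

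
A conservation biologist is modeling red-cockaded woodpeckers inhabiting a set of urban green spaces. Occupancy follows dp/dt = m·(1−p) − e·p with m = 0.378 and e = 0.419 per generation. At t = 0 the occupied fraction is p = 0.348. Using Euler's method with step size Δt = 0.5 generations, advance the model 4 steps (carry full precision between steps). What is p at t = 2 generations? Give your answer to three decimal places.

Update rule: p ← p + [m·(1−p) − e·p]·Δt with Δt = 0.5.
step 1: Δp = +0.05032, p = 0.39832
step 2: Δp = +0.03027, p = 0.42859
step 3: Δp = +0.01821, p = 0.44680
step 4: Δp = +0.01095, p = 0.45775

0.458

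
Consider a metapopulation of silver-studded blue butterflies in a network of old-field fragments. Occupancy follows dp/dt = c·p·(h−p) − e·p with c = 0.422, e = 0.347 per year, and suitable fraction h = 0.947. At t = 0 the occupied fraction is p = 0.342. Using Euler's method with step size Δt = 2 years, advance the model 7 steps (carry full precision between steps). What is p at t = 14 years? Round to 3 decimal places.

0.170

Update rule: p ← p + [c·p·(h−p) − e·p]·Δt with Δt = 2.
  1  |  dp/dt·Δt = -0.062716  |  p_1 = 0.279284
  2  |  dp/dt·Δt = -0.036432  |  p_2 = 0.242852
  3  |  dp/dt·Δt = -0.024212  |  p_3 = 0.218640
  4  |  dp/dt·Δt = -0.017330  |  p_4 = 0.201310
  5  |  dp/dt·Δt = -0.013012  |  p_5 = 0.188298
  6  |  dp/dt·Δt = -0.010103  |  p_6 = 0.178194
  7  |  dp/dt·Δt = -0.008042  |  p_7 = 0.170153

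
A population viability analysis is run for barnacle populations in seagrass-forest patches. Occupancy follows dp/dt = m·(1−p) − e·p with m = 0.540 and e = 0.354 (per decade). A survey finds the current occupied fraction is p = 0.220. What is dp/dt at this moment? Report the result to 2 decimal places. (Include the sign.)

0.34

Colonization term: m·(1−p) = 0.540×0.7800 = 0.42120.
Extinction term: e·p = 0.07788.
dp/dt = 0.42120 − 0.07788 = 0.34332.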